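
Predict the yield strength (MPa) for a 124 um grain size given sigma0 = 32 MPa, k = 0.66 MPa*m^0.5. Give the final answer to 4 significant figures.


sigma_y = sigma0 + k / sqrt(d)
d = 124 um = 1.24e-04 m
sigma_y = 32 + 0.66 / sqrt(1.24e-04)
sigma_y = 91.27 MPa


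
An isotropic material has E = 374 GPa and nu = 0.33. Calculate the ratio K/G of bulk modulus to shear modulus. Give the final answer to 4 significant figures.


G = E / (2*(1+nu))
G = 374 / (2*(1+0.33)) = 140.602 GPa
K = E / (3*(1-2*nu))
K = 374 / (3*(1-2*0.33)) = 366.667 GPa
K/G = 366.667 / 140.602 = 2.608


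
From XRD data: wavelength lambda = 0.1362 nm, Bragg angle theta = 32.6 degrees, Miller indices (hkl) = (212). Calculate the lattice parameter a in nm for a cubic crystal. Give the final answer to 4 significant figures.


d = lambda / (2*sin(theta))
d = 0.1362 / (2*sin(32.6 deg))
d = 0.126399 nm
a = d * sqrt(h^2+k^2+l^2) = 0.126399 * sqrt(9)
a = 0.3792 nm


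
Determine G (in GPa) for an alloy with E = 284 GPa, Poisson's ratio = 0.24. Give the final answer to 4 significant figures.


G = E / (2*(1+nu))
G = 284 / (2*(1+0.24))
G = 114.5 GPa


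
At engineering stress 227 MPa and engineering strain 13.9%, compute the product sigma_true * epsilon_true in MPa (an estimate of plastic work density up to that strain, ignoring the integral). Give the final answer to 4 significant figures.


sigma_true = sigma_eng * (1 + epsilon_eng)
sigma_true = 227 * (1 + 0.139) = 258.553 MPa
epsilon_true = ln(1 + epsilon_eng)
epsilon_true = ln(1 + 0.139) = 0.130151
sigma_true * epsilon_true = 258.553 * 0.130151 = 33.65 MPa


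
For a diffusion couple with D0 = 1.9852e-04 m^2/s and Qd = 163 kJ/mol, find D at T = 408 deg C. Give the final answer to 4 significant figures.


D = D0 * exp(-Qd / (R*T))
T = 681.15 K
D = 1.9852e-04 * exp(-163e3 / (8.314 * 681.15))
D = 6.274e-17 m^2/s


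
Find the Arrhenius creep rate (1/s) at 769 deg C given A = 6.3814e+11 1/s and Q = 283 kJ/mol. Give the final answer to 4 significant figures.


rate = A * exp(-Q / (R*T))
T = 769 + 273.15 = 1042.15 K
rate = 6.3814e+11 * exp(-283e3 / (8.314 * 1042.15))
rate = 4.168e-03 1/s


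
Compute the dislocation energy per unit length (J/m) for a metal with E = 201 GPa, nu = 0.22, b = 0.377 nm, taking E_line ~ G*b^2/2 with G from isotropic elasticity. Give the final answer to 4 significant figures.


Step 1: G = E / (2*(1+nu))
G = 201 / (2*(1+0.22)) = 82.377 GPa = 8.2377e+10 Pa
Step 2: E_line = G*b^2/2
b = 0.377 nm = 3.77e-10 m
E_line = 0.5 * 8.2377e+10 * (3.77e-10)^2 = 5.854e-09 J/m


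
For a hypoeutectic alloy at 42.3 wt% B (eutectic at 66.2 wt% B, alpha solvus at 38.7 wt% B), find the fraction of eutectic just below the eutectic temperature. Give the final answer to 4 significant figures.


f_primary = (C_e - C0) / (C_e - C_alpha_max)
f_primary = (66.2 - 42.3) / (66.2 - 38.7)
f_primary = 0.869091
f_eutectic = 1 - 0.869091 = 0.1309


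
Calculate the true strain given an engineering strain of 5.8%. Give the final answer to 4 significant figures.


epsilon_true = ln(1 + epsilon_eng)
epsilon_true = ln(1 + 0.058)
epsilon_true = 0.05638


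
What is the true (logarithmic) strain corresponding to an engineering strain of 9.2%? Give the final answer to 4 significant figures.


epsilon_true = ln(1 + epsilon_eng)
epsilon_true = ln(1 + 0.092)
epsilon_true = 0.08801


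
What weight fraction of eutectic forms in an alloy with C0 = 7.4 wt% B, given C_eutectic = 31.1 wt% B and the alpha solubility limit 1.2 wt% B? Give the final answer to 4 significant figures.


f_primary = (C_e - C0) / (C_e - C_alpha_max)
f_primary = (31.1 - 7.4) / (31.1 - 1.2)
f_primary = 0.792642
f_eutectic = 1 - 0.792642 = 0.2074


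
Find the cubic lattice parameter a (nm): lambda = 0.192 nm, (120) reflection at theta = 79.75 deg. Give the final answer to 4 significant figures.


d = lambda / (2*sin(theta))
d = 0.192 / (2*sin(79.75 deg))
d = 0.0975569 nm
a = d * sqrt(h^2+k^2+l^2) = 0.0975569 * sqrt(5)
a = 0.2181 nm


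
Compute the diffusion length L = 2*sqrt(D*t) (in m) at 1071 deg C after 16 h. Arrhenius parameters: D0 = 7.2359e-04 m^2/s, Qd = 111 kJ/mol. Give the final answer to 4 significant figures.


Step 1: D = D0 * exp(-Qd/(R*T))
T = 1344.15 K
D = 7.2359e-04 * exp(-111e3 / (8.314 * 1344.15)) = 3.51396e-08 m^2/s
Step 2: L = 2*sqrt(D*t)
t = 16 h = 57600 s
L = 2*sqrt(3.51396e-08 * 57600) = 0.08998 m


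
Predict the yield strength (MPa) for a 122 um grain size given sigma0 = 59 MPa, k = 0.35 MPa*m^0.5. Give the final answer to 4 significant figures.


sigma_y = sigma0 + k / sqrt(d)
d = 122 um = 1.22e-04 m
sigma_y = 59 + 0.35 / sqrt(1.22e-04)
sigma_y = 90.69 MPa


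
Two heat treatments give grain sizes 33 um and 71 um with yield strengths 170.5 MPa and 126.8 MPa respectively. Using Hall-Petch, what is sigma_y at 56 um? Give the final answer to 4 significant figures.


sigma_y = sigma0 + k / sqrt(d)
1/sqrt(d1) = 1/sqrt(3.3e-05) = 174.078;  1/sqrt(d2) = 118.678
k = (sigma1 - sigma2) / (1/sqrt(d1) - 1/sqrt(d2)) = (170.5 - 126.8) / (174.078 - 118.678) = 0.788816 MPa*m^0.5
sigma0 = sigma1 - k/sqrt(d1) = 170.5 - 0.788816*174.078 = 33.1848 MPa
sigma_y(d3) = 33.1848 + 0.788816 / sqrt(5.6e-05) = 138.6 MPa


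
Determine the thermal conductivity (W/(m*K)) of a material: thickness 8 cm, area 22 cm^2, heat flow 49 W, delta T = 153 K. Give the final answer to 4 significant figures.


k = Q*L / (A*dT)
L = 0.08 m, A = 2.2e-03 m^2
k = 49 * 0.08 / (2.2e-03 * 153)
k = 11.65 W/(m*K)


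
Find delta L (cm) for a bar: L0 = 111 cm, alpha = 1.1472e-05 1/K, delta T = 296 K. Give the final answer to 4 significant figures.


dL = L0 * alpha * dT
dL = 111 * 1.1472e-05 * 296
dL = 0.3769 cm


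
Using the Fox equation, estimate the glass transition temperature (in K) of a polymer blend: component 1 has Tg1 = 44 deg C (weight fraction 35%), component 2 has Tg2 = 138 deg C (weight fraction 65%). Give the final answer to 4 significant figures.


1/Tg = w1/Tg1 + w2/Tg2 (in Kelvin)
Tg1 = 317.15 K, Tg2 = 411.15 K
1/Tg = 0.35/317.15 + 0.65/411.15
Tg = 372.5 K


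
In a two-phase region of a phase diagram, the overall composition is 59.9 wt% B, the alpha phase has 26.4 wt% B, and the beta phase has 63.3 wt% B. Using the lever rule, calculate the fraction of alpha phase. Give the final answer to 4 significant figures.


f_alpha = (C_beta - C0) / (C_beta - C_alpha)
f_alpha = (63.3 - 59.9) / (63.3 - 26.4)
f_alpha = 0.09214


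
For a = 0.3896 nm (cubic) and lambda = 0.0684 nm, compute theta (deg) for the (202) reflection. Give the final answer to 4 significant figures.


d = a / sqrt(h^2+k^2+l^2)
d = 0.3896 / sqrt(8) = 0.137744 nm
lambda = 2*d*sin(theta)  =>  sin(theta) = lambda / (2*d)
sin(theta) = 0.0684 / (2 * 0.137744) = 0.248286
theta = 14.38 deg


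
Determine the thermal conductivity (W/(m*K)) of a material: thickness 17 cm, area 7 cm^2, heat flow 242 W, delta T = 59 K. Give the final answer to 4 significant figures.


k = Q*L / (A*dT)
L = 0.17 m, A = 7e-04 m^2
k = 242 * 0.17 / (7e-04 * 59)
k = 996.1 W/(m*K)


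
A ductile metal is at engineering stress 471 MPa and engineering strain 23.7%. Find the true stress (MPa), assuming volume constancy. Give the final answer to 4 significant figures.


sigma_true = sigma_eng * (1 + epsilon_eng)
sigma_true = 471 * (1 + 0.237)
sigma_true = 582.6 MPa


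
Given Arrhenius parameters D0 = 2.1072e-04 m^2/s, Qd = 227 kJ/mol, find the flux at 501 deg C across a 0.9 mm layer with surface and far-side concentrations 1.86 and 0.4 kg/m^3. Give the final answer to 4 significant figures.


Step 1: D = D0 * exp(-Qd/(R*T))
T = 501 + 273.15 = 774.15 K
D = 2.1072e-04 * exp(-227e3 / (8.314 * 774.15)) = 1.01545e-19 m^2/s
Step 2: J = D * (C1 - C2) / dx
J = 1.01545e-19 * (1.86 - 0.4) / 9e-04
J = 1.647e-16 kg/(m^2*s)


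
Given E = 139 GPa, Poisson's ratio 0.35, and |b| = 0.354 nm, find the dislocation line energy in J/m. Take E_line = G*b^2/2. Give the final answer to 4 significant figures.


Step 1: G = E / (2*(1+nu))
G = 139 / (2*(1+0.35)) = 51.4815 GPa = 5.14815e+10 Pa
Step 2: E_line = G*b^2/2
b = 0.354 nm = 3.54e-10 m
E_line = 0.5 * 5.14815e+10 * (3.54e-10)^2 = 3.226e-09 J/m


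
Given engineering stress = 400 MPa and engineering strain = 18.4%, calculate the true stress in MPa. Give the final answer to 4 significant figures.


sigma_true = sigma_eng * (1 + epsilon_eng)
sigma_true = 400 * (1 + 0.184)
sigma_true = 473.6 MPa


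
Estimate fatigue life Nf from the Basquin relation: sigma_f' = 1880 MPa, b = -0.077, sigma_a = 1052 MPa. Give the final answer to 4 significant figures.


sigma_a = sigma_f' * (2*Nf)^b
2*Nf = (sigma_a / sigma_f')^(1/b)
2*Nf = (1052 / 1880)^(1/-0.077)
2*Nf = 1881.8
Nf = 940.9 cycles


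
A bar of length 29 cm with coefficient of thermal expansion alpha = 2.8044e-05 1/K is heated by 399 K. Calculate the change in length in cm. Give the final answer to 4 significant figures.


dL = L0 * alpha * dT
dL = 29 * 2.8044e-05 * 399
dL = 0.3245 cm


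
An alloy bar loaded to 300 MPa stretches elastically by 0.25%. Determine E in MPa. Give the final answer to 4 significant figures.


E = sigma / epsilon
epsilon = 0.25% = 2.5e-03
E = 300 / 2.5e-03
E = 120000 MPa


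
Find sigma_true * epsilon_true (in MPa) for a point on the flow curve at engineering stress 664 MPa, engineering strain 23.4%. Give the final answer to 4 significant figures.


sigma_true = sigma_eng * (1 + epsilon_eng)
sigma_true = 664 * (1 + 0.234) = 819.376 MPa
epsilon_true = ln(1 + epsilon_eng)
epsilon_true = ln(1 + 0.234) = 0.210261
sigma_true * epsilon_true = 819.376 * 0.210261 = 172.3 MPa


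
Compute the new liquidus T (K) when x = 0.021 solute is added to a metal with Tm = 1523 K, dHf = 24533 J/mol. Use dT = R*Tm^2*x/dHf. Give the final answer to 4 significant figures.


dT = R*Tm^2*x / dHf
dT = 8.314 * 1523^2 * 0.021 / 24533
dT = 16.5074 K
T_new = 1523 - 16.5074 = 1506 K


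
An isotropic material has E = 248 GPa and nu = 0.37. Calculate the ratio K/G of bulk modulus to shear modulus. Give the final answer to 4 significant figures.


G = E / (2*(1+nu))
G = 248 / (2*(1+0.37)) = 90.5109 GPa
K = E / (3*(1-2*nu))
K = 248 / (3*(1-2*0.37)) = 317.949 GPa
K/G = 317.949 / 90.5109 = 3.513


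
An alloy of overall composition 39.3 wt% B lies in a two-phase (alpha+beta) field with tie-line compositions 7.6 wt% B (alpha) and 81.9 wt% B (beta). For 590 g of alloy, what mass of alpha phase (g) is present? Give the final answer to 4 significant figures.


f_alpha = (C_beta - C0) / (C_beta - C_alpha)
f_alpha = (81.9 - 39.3) / (81.9 - 7.6) = 0.573351
m_alpha = f_alpha * m_total = 0.573351 * 590 = 338.3 g


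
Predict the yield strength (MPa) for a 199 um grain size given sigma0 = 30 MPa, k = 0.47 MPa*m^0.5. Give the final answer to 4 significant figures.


sigma_y = sigma0 + k / sqrt(d)
d = 199 um = 1.99e-04 m
sigma_y = 30 + 0.47 / sqrt(1.99e-04)
sigma_y = 63.32 MPa


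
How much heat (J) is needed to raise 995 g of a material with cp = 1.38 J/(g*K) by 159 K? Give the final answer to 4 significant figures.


Q = m * cp * dT
Q = 995 * 1.38 * 159
Q = 218300 J


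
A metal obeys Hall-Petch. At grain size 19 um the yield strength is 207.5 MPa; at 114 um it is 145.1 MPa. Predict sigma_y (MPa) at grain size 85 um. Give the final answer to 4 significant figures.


sigma_y = sigma0 + k / sqrt(d)
1/sqrt(d1) = 1/sqrt(1.9e-05) = 229.416;  1/sqrt(d2) = 93.6586
k = (sigma1 - sigma2) / (1/sqrt(d1) - 1/sqrt(d2)) = (207.5 - 145.1) / (229.416 - 93.6586) = 0.459644 MPa*m^0.5
sigma0 = sigma1 - k/sqrt(d1) = 207.5 - 0.459644*229.416 = 102.05 MPa
sigma_y(d3) = 102.05 + 0.459644 / sqrt(8.5e-05) = 151.9 MPa


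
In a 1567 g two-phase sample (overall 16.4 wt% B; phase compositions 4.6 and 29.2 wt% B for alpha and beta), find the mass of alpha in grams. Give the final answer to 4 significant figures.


f_alpha = (C_beta - C0) / (C_beta - C_alpha)
f_alpha = (29.2 - 16.4) / (29.2 - 4.6) = 0.520325
m_alpha = f_alpha * m_total = 0.520325 * 1567 = 815.3 g


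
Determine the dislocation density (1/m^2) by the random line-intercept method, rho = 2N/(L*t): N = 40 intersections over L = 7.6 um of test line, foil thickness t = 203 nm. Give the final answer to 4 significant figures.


rho = 2N / (L * t)
L = 7.6 um = 7.6e-06 m, t = 203 nm = 2.03e-07 m
rho = 2 * 40 / (7.6e-06 * 2.03e-07)
rho = 5.185e+13 1/m^2


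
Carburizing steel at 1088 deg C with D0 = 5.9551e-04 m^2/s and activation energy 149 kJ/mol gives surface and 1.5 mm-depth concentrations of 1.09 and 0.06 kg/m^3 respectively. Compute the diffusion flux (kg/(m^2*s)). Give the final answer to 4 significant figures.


Step 1: D = D0 * exp(-Qd/(R*T))
T = 1088 + 273.15 = 1361.15 K
D = 5.9551e-04 * exp(-149e3 / (8.314 * 1361.15)) = 1.1396e-09 m^2/s
Step 2: J = D * (C1 - C2) / dx
J = 1.1396e-09 * (1.09 - 0.06) / 1.5e-03
J = 7.825e-07 kg/(m^2*s)


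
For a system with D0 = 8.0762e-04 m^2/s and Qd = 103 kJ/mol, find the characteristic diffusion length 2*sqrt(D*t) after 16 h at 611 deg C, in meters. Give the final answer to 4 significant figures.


Step 1: D = D0 * exp(-Qd/(R*T))
T = 884.15 K
D = 8.0762e-04 * exp(-103e3 / (8.314 * 884.15)) = 6.63525e-10 m^2/s
Step 2: L = 2*sqrt(D*t)
t = 16 h = 57600 s
L = 2*sqrt(6.63525e-10 * 57600) = 0.01236 m


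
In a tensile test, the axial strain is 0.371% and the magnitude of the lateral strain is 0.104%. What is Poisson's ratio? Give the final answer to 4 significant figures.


nu = -epsilon_lat / epsilon_axial
Lateral strain is contraction (negative), so using magnitudes:
nu = 0.104 / 0.371
nu = 0.2803


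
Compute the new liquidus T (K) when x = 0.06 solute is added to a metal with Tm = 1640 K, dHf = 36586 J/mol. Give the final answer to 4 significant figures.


dT = R*Tm^2*x / dHf
dT = 8.314 * 1640^2 * 0.06 / 36586
dT = 36.672 K
T_new = 1640 - 36.672 = 1603 K


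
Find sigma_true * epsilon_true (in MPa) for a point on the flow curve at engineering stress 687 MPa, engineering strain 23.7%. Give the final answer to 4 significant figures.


sigma_true = sigma_eng * (1 + epsilon_eng)
sigma_true = 687 * (1 + 0.237) = 849.819 MPa
epsilon_true = ln(1 + epsilon_eng)
epsilon_true = ln(1 + 0.237) = 0.212689
sigma_true * epsilon_true = 849.819 * 0.212689 = 180.7 MPa


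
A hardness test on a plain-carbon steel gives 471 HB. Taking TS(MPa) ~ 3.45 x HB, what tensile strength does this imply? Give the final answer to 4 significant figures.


TS (MPa) = 3.45 * HB
TS = 3.45 * 471
TS = 1625 MPa


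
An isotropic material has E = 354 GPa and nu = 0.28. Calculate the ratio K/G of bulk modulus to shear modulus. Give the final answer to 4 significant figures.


G = E / (2*(1+nu))
G = 354 / (2*(1+0.28)) = 138.281 GPa
K = E / (3*(1-2*nu))
K = 354 / (3*(1-2*0.28)) = 268.182 GPa
K/G = 268.182 / 138.281 = 1.939


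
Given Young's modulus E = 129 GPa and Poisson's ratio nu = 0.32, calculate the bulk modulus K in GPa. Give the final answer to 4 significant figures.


K = E / (3*(1-2*nu))
K = 129 / (3*(1-2*0.32))
K = 119.4 GPa


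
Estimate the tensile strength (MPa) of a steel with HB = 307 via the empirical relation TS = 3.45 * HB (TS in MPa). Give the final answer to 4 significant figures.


TS (MPa) = 3.45 * HB
TS = 3.45 * 307
TS = 1059 MPa


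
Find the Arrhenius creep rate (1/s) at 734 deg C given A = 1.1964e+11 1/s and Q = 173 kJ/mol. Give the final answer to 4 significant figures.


rate = A * exp(-Q / (R*T))
T = 734 + 273.15 = 1007.15 K
rate = 1.1964e+11 * exp(-173e3 / (8.314 * 1007.15))
rate = 127.4 1/s


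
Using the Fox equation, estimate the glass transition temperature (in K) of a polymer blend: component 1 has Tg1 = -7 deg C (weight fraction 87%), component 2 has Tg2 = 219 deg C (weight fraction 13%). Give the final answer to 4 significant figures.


1/Tg = w1/Tg1 + w2/Tg2 (in Kelvin)
Tg1 = 266.15 K, Tg2 = 492.15 K
1/Tg = 0.87/266.15 + 0.13/492.15
Tg = 283 K


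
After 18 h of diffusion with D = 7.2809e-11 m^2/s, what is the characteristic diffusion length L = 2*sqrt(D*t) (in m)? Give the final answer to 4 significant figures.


t = 18 hr = 64800 s
Diffusion length = 2*sqrt(D*t)
= 2*sqrt(7.2809e-11 * 64800)
= 4.344e-03 m


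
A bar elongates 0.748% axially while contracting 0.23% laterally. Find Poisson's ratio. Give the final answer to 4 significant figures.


nu = -epsilon_lat / epsilon_axial
Lateral strain is contraction (negative), so using magnitudes:
nu = 0.23 / 0.748
nu = 0.3075


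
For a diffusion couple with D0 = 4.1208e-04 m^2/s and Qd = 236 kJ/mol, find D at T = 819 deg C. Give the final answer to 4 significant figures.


D = D0 * exp(-Qd / (R*T))
T = 1092.15 K
D = 4.1208e-04 * exp(-236e3 / (8.314 * 1092.15))
D = 2.125e-15 m^2/s


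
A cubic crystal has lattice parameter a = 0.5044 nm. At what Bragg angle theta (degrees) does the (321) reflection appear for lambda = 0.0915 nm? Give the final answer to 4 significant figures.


d = a / sqrt(h^2+k^2+l^2)
d = 0.5044 / sqrt(14) = 0.134807 nm
lambda = 2*d*sin(theta)  =>  sin(theta) = lambda / (2*d)
sin(theta) = 0.0915 / (2 * 0.134807) = 0.339375
theta = 19.84 deg


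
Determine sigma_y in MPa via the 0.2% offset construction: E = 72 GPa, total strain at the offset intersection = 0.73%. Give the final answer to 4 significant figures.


Offset strain = 0.002
Elastic strain at yield = total_strain - offset = 7.3e-03 - 0.002 = 5.3e-03
sigma_y = E * elastic_strain = 72000 * 5.3e-03
sigma_y = 381.6 MPa


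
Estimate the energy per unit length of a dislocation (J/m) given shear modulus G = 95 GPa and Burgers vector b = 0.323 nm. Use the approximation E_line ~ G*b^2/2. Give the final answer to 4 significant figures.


E = G*b^2/2
b = 0.323 nm = 3.23e-10 m
G = 95 GPa = 9.5e+10 Pa
E = 0.5 * 9.5e+10 * (3.23e-10)^2
E = 4.956e-09 J/m


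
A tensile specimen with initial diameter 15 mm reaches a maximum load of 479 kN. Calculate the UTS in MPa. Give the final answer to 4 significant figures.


A0 = pi*(d/2)^2 = pi*(15/2)^2 = 176.715 mm^2
UTS = F_max / A0 = 479*1000 / 176.715
UTS = 2711 MPa


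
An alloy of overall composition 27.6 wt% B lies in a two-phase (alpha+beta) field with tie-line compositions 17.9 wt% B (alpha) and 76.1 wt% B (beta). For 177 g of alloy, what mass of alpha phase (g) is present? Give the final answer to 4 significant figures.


f_alpha = (C_beta - C0) / (C_beta - C_alpha)
f_alpha = (76.1 - 27.6) / (76.1 - 17.9) = 0.833333
m_alpha = f_alpha * m_total = 0.833333 * 177 = 147.5 g


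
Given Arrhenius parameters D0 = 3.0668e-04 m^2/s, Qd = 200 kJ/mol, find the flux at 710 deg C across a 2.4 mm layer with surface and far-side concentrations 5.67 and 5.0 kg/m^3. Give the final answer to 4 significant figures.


Step 1: D = D0 * exp(-Qd/(R*T))
T = 710 + 273.15 = 983.15 K
D = 3.0668e-04 * exp(-200e3 / (8.314 * 983.15)) = 7.2498e-15 m^2/s
Step 2: J = D * (C1 - C2) / dx
J = 7.2498e-15 * (5.67 - 5.0) / 2.4e-03
J = 2.024e-12 kg/(m^2*s)


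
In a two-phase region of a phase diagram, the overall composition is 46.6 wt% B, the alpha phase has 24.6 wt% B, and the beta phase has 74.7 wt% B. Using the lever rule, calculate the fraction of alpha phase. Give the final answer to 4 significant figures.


f_alpha = (C_beta - C0) / (C_beta - C_alpha)
f_alpha = (74.7 - 46.6) / (74.7 - 24.6)
f_alpha = 0.5609


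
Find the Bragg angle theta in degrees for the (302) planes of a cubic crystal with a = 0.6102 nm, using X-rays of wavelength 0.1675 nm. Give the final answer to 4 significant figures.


d = a / sqrt(h^2+k^2+l^2)
d = 0.6102 / sqrt(13) = 0.169239 nm
lambda = 2*d*sin(theta)  =>  sin(theta) = lambda / (2*d)
sin(theta) = 0.1675 / (2 * 0.169239) = 0.494862
theta = 29.66 deg


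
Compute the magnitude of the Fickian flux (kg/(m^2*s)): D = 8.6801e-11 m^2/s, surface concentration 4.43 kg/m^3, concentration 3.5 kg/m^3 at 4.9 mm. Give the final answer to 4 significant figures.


J = -D * (dC/dx) = D * (C1 - C2) / dx
J = 8.6801e-11 * (4.43 - 3.5) / 4.9e-03
J = 1.647e-08 kg/(m^2*s)


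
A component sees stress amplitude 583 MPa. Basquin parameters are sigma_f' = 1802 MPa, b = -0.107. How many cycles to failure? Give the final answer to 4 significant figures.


sigma_a = sigma_f' * (2*Nf)^b
2*Nf = (sigma_a / sigma_f')^(1/b)
2*Nf = (583 / 1802)^(1/-0.107)
2*Nf = 38040.4
Nf = 19020 cycles


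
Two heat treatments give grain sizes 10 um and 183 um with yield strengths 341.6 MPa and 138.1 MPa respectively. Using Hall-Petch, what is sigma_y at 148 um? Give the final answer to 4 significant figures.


sigma_y = sigma0 + k / sqrt(d)
1/sqrt(d1) = 1/sqrt(1e-05) = 316.228;  1/sqrt(d2) = 73.9221
k = (sigma1 - sigma2) / (1/sqrt(d1) - 1/sqrt(d2)) = (341.6 - 138.1) / (316.228 - 73.9221) = 0.839848 MPa*m^0.5
sigma0 = sigma1 - k/sqrt(d1) = 341.6 - 0.839848*316.228 = 76.0166 MPa
sigma_y(d3) = 76.0166 + 0.839848 / sqrt(1.48e-04) = 145.1 MPa


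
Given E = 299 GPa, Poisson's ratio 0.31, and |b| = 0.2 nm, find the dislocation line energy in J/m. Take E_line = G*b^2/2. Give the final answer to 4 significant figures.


Step 1: G = E / (2*(1+nu))
G = 299 / (2*(1+0.31)) = 114.122 GPa = 1.14122e+11 Pa
Step 2: E_line = G*b^2/2
b = 0.2 nm = 2e-10 m
E_line = 0.5 * 1.14122e+11 * (2e-10)^2 = 2.282e-09 J/m


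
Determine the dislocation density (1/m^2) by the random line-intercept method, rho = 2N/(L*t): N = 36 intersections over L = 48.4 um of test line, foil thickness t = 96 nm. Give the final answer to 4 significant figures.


rho = 2N / (L * t)
L = 48.4 um = 4.84e-05 m, t = 96 nm = 9.6e-08 m
rho = 2 * 36 / (4.84e-05 * 9.6e-08)
rho = 1.55e+13 1/m^2


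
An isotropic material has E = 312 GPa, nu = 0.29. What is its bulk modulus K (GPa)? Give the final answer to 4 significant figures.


K = E / (3*(1-2*nu))
K = 312 / (3*(1-2*0.29))
K = 247.6 GPa


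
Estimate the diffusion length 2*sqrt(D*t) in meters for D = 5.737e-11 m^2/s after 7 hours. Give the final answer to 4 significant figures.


t = 7 hr = 25200 s
Diffusion length = 2*sqrt(D*t)
= 2*sqrt(5.737e-11 * 25200)
= 2.405e-03 m


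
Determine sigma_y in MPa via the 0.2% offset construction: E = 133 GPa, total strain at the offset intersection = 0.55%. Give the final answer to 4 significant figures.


Offset strain = 0.002
Elastic strain at yield = total_strain - offset = 5.5e-03 - 0.002 = 3.5e-03
sigma_y = E * elastic_strain = 133000 * 3.5e-03
sigma_y = 465.5 MPa


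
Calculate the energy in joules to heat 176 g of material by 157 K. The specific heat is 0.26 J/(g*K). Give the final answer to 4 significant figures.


Q = m * cp * dT
Q = 176 * 0.26 * 157
Q = 7184 J


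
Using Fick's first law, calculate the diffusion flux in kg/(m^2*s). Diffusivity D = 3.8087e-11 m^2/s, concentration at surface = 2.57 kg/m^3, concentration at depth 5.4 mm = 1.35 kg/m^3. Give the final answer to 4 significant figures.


J = -D * (dC/dx) = D * (C1 - C2) / dx
J = 3.8087e-11 * (2.57 - 1.35) / 5.4e-03
J = 8.605e-09 kg/(m^2*s)


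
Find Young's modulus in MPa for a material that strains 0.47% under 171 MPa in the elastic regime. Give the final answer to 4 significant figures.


E = sigma / epsilon
epsilon = 0.47% = 4.7e-03
E = 171 / 4.7e-03
E = 36380 MPa


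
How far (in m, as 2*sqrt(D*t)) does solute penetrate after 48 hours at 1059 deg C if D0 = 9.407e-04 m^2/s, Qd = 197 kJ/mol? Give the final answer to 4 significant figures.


Step 1: D = D0 * exp(-Qd/(R*T))
T = 1332.15 K
D = 9.407e-04 * exp(-197e3 / (8.314 * 1332.15)) = 1.77275e-11 m^2/s
Step 2: L = 2*sqrt(D*t)
t = 48 h = 172800 s
L = 2*sqrt(1.77275e-11 * 172800) = 3.5e-03 m


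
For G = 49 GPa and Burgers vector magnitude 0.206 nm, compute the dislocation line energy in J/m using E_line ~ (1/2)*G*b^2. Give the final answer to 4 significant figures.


E = G*b^2/2
b = 0.206 nm = 2.06e-10 m
G = 49 GPa = 4.9e+10 Pa
E = 0.5 * 4.9e+10 * (2.06e-10)^2
E = 1.04e-09 J/m


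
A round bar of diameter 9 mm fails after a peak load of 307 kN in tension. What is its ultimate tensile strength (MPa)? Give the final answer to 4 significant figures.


A0 = pi*(d/2)^2 = pi*(9/2)^2 = 63.6173 mm^2
UTS = F_max / A0 = 307*1000 / 63.6173
UTS = 4826 MPa


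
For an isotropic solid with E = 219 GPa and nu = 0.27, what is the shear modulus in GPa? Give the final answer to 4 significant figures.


G = E / (2*(1+nu))
G = 219 / (2*(1+0.27))
G = 86.22 GPa


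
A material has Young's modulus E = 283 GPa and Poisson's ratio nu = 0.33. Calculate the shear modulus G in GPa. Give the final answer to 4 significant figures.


G = E / (2*(1+nu))
G = 283 / (2*(1+0.33))
G = 106.4 GPa


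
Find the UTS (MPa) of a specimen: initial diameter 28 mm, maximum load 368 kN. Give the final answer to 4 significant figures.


A0 = pi*(d/2)^2 = pi*(28/2)^2 = 615.752 mm^2
UTS = F_max / A0 = 368*1000 / 615.752
UTS = 597.6 MPa


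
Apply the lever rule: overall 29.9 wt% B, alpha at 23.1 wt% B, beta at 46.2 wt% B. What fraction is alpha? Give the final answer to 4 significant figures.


f_alpha = (C_beta - C0) / (C_beta - C_alpha)
f_alpha = (46.2 - 29.9) / (46.2 - 23.1)
f_alpha = 0.7056


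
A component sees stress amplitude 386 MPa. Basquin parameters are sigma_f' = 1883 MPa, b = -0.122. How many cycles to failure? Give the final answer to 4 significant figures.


sigma_a = sigma_f' * (2*Nf)^b
2*Nf = (sigma_a / sigma_f')^(1/b)
2*Nf = (386 / 1883)^(1/-0.122)
2*Nf = 438026
Nf = 219000 cycles


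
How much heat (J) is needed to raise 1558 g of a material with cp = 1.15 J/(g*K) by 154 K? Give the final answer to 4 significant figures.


Q = m * cp * dT
Q = 1558 * 1.15 * 154
Q = 275900 J


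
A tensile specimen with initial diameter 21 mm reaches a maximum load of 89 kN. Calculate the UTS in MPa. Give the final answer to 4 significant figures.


A0 = pi*(d/2)^2 = pi*(21/2)^2 = 346.361 mm^2
UTS = F_max / A0 = 89*1000 / 346.361
UTS = 257 MPa


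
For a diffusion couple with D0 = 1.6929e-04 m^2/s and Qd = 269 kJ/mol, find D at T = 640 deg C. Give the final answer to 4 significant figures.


D = D0 * exp(-Qd / (R*T))
T = 913.15 K
D = 1.6929e-04 * exp(-269e3 / (8.314 * 913.15))
D = 6.927e-20 m^2/s


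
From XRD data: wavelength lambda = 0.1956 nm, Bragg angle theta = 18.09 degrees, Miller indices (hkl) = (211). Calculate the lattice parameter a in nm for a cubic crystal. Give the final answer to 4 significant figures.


d = lambda / (2*sin(theta))
d = 0.1956 / (2*sin(18.09 deg))
d = 0.314965 nm
a = d * sqrt(h^2+k^2+l^2) = 0.314965 * sqrt(6)
a = 0.7715 nm


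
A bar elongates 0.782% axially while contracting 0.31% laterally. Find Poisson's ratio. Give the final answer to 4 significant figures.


nu = -epsilon_lat / epsilon_axial
Lateral strain is contraction (negative), so using magnitudes:
nu = 0.31 / 0.782
nu = 0.3964


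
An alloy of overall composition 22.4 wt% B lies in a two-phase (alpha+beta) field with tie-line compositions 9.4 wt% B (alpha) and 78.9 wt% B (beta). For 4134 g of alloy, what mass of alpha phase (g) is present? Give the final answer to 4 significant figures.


f_alpha = (C_beta - C0) / (C_beta - C_alpha)
f_alpha = (78.9 - 22.4) / (78.9 - 9.4) = 0.81295
m_alpha = f_alpha * m_total = 0.81295 * 4134 = 3361 g


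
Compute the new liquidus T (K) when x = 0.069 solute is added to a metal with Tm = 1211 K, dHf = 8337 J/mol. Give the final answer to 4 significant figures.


dT = R*Tm^2*x / dHf
dT = 8.314 * 1211^2 * 0.069 / 8337
dT = 100.911 K
T_new = 1211 - 100.911 = 1110 K


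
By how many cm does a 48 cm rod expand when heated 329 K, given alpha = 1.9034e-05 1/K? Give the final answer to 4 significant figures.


dL = L0 * alpha * dT
dL = 48 * 1.9034e-05 * 329
dL = 0.3006 cm


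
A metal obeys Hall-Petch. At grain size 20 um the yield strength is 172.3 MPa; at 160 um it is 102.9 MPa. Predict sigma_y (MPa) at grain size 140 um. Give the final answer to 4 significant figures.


sigma_y = sigma0 + k / sqrt(d)
1/sqrt(d1) = 1/sqrt(2e-05) = 223.607;  1/sqrt(d2) = 79.0569
k = (sigma1 - sigma2) / (1/sqrt(d1) - 1/sqrt(d2)) = (172.3 - 102.9) / (223.607 - 79.0569) = 0.480111 MPa*m^0.5
sigma0 = sigma1 - k/sqrt(d1) = 172.3 - 0.480111*223.607 = 64.9439 MPa
sigma_y(d3) = 64.9439 + 0.480111 / sqrt(1.4e-04) = 105.5 MPa


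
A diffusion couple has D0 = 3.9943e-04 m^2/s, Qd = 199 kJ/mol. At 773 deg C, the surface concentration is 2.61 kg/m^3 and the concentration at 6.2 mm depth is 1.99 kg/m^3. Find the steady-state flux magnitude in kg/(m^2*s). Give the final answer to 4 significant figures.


Step 1: D = D0 * exp(-Qd/(R*T))
T = 773 + 273.15 = 1046.15 K
D = 3.9943e-04 * exp(-199e3 / (8.314 * 1046.15)) = 4.62319e-14 m^2/s
Step 2: J = D * (C1 - C2) / dx
J = 4.62319e-14 * (2.61 - 1.99) / 6.2e-03
J = 4.623e-12 kg/(m^2*s)


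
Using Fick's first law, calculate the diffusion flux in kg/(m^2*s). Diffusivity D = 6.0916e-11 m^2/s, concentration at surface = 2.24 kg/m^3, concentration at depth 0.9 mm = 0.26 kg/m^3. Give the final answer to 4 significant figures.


J = -D * (dC/dx) = D * (C1 - C2) / dx
J = 6.0916e-11 * (2.24 - 0.26) / 9e-04
J = 1.34e-07 kg/(m^2*s)


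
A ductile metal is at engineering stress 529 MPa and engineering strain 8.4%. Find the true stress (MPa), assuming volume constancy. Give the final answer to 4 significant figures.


sigma_true = sigma_eng * (1 + epsilon_eng)
sigma_true = 529 * (1 + 0.084)
sigma_true = 573.4 MPa


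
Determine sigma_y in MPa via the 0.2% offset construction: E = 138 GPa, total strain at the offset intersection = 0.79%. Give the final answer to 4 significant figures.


Offset strain = 0.002
Elastic strain at yield = total_strain - offset = 7.9e-03 - 0.002 = 5.9e-03
sigma_y = E * elastic_strain = 138000 * 5.9e-03
sigma_y = 814.2 MPa


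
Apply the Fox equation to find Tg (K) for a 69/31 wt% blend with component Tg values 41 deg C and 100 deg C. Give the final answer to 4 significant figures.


1/Tg = w1/Tg1 + w2/Tg2 (in Kelvin)
Tg1 = 314.15 K, Tg2 = 373.15 K
1/Tg = 0.69/314.15 + 0.31/373.15
Tg = 330.3 K


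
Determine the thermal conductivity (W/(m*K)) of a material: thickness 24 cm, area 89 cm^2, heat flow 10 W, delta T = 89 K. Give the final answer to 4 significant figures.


k = Q*L / (A*dT)
L = 0.24 m, A = 8.9e-03 m^2
k = 10 * 0.24 / (8.9e-03 * 89)
k = 3.03 W/(m*K)


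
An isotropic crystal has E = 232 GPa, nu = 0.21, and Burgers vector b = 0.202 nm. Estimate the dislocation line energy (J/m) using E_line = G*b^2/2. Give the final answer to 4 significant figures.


Step 1: G = E / (2*(1+nu))
G = 232 / (2*(1+0.21)) = 95.8678 GPa = 9.58678e+10 Pa
Step 2: E_line = G*b^2/2
b = 0.202 nm = 2.02e-10 m
E_line = 0.5 * 9.58678e+10 * (2.02e-10)^2 = 1.956e-09 J/m


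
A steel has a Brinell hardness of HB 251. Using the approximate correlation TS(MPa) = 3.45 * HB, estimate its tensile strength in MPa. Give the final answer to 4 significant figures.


TS (MPa) = 3.45 * HB
TS = 3.45 * 251
TS = 866 MPa


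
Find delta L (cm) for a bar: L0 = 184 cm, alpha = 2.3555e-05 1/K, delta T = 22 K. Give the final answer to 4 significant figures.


dL = L0 * alpha * dT
dL = 184 * 2.3555e-05 * 22
dL = 0.09535 cm


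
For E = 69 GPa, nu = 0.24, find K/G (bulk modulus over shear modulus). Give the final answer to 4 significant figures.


G = E / (2*(1+nu))
G = 69 / (2*(1+0.24)) = 27.8226 GPa
K = E / (3*(1-2*nu))
K = 69 / (3*(1-2*0.24)) = 44.2308 GPa
K/G = 44.2308 / 27.8226 = 1.59


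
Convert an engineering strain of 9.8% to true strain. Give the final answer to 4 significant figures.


epsilon_true = ln(1 + epsilon_eng)
epsilon_true = ln(1 + 0.098)
epsilon_true = 0.09349


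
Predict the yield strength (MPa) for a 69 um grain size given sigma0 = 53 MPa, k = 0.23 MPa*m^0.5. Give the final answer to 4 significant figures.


sigma_y = sigma0 + k / sqrt(d)
d = 69 um = 6.9e-05 m
sigma_y = 53 + 0.23 / sqrt(6.9e-05)
sigma_y = 80.69 MPa


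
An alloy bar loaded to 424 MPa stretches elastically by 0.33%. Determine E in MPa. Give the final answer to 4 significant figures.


E = sigma / epsilon
epsilon = 0.33% = 3.3e-03
E = 424 / 3.3e-03
E = 128500 MPa


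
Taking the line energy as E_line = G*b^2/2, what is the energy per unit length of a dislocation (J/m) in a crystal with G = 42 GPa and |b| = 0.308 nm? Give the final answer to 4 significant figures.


E = G*b^2/2
b = 0.308 nm = 3.08e-10 m
G = 42 GPa = 4.2e+10 Pa
E = 0.5 * 4.2e+10 * (3.08e-10)^2
E = 1.992e-09 J/m


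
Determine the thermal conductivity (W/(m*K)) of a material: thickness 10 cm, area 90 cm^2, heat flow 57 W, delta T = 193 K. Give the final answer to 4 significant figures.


k = Q*L / (A*dT)
L = 0.1 m, A = 9e-03 m^2
k = 57 * 0.1 / (9e-03 * 193)
k = 3.282 W/(m*K)


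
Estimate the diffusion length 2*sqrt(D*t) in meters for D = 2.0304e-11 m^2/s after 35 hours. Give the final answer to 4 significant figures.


t = 35 hr = 126000 s
Diffusion length = 2*sqrt(D*t)
= 2*sqrt(2.0304e-11 * 126000)
= 3.199e-03 m


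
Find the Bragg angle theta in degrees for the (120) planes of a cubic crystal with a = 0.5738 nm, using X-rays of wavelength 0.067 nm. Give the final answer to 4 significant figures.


d = a / sqrt(h^2+k^2+l^2)
d = 0.5738 / sqrt(5) = 0.256611 nm
lambda = 2*d*sin(theta)  =>  sin(theta) = lambda / (2*d)
sin(theta) = 0.067 / (2 * 0.256611) = 0.130548
theta = 7.501 deg


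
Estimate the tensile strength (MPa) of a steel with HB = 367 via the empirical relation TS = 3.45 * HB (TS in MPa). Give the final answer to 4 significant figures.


TS (MPa) = 3.45 * HB
TS = 3.45 * 367
TS = 1266 MPa


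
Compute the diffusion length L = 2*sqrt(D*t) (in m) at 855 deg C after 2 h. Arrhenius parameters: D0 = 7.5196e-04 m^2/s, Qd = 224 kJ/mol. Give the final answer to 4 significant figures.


Step 1: D = D0 * exp(-Qd/(R*T))
T = 1128.15 K
D = 7.5196e-04 * exp(-224e3 / (8.314 * 1128.15)) = 3.19421e-14 m^2/s
Step 2: L = 2*sqrt(D*t)
t = 2 h = 7200 s
L = 2*sqrt(3.19421e-14 * 7200) = 3.033e-05 m


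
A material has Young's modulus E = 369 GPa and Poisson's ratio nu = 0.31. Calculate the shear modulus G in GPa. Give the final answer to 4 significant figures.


G = E / (2*(1+nu))
G = 369 / (2*(1+0.31))
G = 140.8 GPa


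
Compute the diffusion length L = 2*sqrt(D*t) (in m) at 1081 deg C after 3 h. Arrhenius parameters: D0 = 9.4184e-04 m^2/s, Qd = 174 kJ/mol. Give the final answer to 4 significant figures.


Step 1: D = D0 * exp(-Qd/(R*T))
T = 1354.15 K
D = 9.4184e-04 * exp(-174e3 / (8.314 * 1354.15)) = 1.82769e-10 m^2/s
Step 2: L = 2*sqrt(D*t)
t = 3 h = 10800 s
L = 2*sqrt(1.82769e-10 * 10800) = 2.81e-03 m


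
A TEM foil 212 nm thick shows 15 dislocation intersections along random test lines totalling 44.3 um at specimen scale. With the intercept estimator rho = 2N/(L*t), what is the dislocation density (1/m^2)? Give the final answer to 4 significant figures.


rho = 2N / (L * t)
L = 44.3 um = 4.43e-05 m, t = 212 nm = 2.12e-07 m
rho = 2 * 15 / (4.43e-05 * 2.12e-07)
rho = 3.194e+12 1/m^2


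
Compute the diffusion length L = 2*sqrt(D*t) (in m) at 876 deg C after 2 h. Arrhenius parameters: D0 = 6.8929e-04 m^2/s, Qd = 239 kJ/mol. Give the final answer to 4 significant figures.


Step 1: D = D0 * exp(-Qd/(R*T))
T = 1149.15 K
D = 6.8929e-04 * exp(-239e3 / (8.314 * 1149.15)) = 9.42452e-15 m^2/s
Step 2: L = 2*sqrt(D*t)
t = 2 h = 7200 s
L = 2*sqrt(9.42452e-15 * 7200) = 1.648e-05 m


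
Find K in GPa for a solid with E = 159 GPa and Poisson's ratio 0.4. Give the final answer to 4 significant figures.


K = E / (3*(1-2*nu))
K = 159 / (3*(1-2*0.4))
K = 265 GPa


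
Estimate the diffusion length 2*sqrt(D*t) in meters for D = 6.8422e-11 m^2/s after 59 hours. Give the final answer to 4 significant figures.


t = 59 hr = 212400 s
Diffusion length = 2*sqrt(D*t)
= 2*sqrt(6.8422e-11 * 212400)
= 7.624e-03 m


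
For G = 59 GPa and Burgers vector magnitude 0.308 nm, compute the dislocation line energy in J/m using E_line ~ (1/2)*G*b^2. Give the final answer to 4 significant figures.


E = G*b^2/2
b = 0.308 nm = 3.08e-10 m
G = 59 GPa = 5.9e+10 Pa
E = 0.5 * 5.9e+10 * (3.08e-10)^2
E = 2.798e-09 J/m


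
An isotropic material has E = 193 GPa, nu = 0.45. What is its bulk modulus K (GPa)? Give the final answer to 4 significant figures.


K = E / (3*(1-2*nu))
K = 193 / (3*(1-2*0.45))
K = 643.3 GPa


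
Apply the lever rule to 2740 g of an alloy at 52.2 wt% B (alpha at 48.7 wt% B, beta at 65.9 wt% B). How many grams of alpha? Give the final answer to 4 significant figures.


f_alpha = (C_beta - C0) / (C_beta - C_alpha)
f_alpha = (65.9 - 52.2) / (65.9 - 48.7) = 0.796512
m_alpha = f_alpha * m_total = 0.796512 * 2740 = 2182 g


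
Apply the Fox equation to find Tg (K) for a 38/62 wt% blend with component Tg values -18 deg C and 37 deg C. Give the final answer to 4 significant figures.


1/Tg = w1/Tg1 + w2/Tg2 (in Kelvin)
Tg1 = 255.15 K, Tg2 = 310.15 K
1/Tg = 0.38/255.15 + 0.62/310.15
Tg = 286.7 K


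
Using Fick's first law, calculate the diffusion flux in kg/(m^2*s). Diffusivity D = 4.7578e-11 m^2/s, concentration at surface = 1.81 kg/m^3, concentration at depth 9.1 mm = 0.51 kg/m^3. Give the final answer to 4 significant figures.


J = -D * (dC/dx) = D * (C1 - C2) / dx
J = 4.7578e-11 * (1.81 - 0.51) / 9.1e-03
J = 6.797e-09 kg/(m^2*s)


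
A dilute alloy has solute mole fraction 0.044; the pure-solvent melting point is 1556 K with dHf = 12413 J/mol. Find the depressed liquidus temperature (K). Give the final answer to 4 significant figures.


dT = R*Tm^2*x / dHf
dT = 8.314 * 1556^2 * 0.044 / 12413
dT = 71.3518 K
T_new = 1556 - 71.3518 = 1485 K


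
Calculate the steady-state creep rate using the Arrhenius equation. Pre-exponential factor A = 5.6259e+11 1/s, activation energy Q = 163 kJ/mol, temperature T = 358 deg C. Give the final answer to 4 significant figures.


rate = A * exp(-Q / (R*T))
T = 358 + 273.15 = 631.15 K
rate = 5.6259e+11 * exp(-163e3 / (8.314 * 631.15))
rate = 0.01818 1/s


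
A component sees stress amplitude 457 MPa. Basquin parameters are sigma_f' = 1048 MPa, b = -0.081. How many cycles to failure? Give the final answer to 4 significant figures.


sigma_a = sigma_f' * (2*Nf)^b
2*Nf = (sigma_a / sigma_f')^(1/b)
2*Nf = (457 / 1048)^(1/-0.081)
2*Nf = 28179.9
Nf = 14090 cycles


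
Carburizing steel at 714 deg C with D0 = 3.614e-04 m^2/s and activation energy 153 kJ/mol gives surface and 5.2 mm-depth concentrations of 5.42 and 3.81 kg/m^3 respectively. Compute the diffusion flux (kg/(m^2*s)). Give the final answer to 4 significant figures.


Step 1: D = D0 * exp(-Qd/(R*T))
T = 714 + 273.15 = 987.15 K
D = 3.614e-04 * exp(-153e3 / (8.314 * 987.15)) = 2.89576e-12 m^2/s
Step 2: J = D * (C1 - C2) / dx
J = 2.89576e-12 * (5.42 - 3.81) / 5.2e-03
J = 8.966e-10 kg/(m^2*s)


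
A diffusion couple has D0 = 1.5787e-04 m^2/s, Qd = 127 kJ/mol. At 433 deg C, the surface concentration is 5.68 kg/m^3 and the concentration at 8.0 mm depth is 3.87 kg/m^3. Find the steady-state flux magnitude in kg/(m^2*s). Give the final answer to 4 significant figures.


Step 1: D = D0 * exp(-Qd/(R*T))
T = 433 + 273.15 = 706.15 K
D = 1.5787e-04 * exp(-127e3 / (8.314 * 706.15)) = 6.36268e-14 m^2/s
Step 2: J = D * (C1 - C2) / dx
J = 6.36268e-14 * (5.68 - 3.87) / 8e-03
J = 1.44e-11 kg/(m^2*s)


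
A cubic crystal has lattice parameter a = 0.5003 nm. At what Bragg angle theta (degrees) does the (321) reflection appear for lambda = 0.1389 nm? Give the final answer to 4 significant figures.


d = a / sqrt(h^2+k^2+l^2)
d = 0.5003 / sqrt(14) = 0.133711 nm
lambda = 2*d*sin(theta)  =>  sin(theta) = lambda / (2*d)
sin(theta) = 0.1389 / (2 * 0.133711) = 0.519405
theta = 31.29 deg


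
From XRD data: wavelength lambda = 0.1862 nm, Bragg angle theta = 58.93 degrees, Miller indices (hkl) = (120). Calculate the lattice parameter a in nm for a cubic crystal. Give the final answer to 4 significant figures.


d = lambda / (2*sin(theta))
d = 0.1862 / (2*sin(58.93 deg))
d = 0.108693 nm
a = d * sqrt(h^2+k^2+l^2) = 0.108693 * sqrt(5)
a = 0.243 nm
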